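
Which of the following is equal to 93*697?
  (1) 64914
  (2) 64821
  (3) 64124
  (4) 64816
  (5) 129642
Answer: 2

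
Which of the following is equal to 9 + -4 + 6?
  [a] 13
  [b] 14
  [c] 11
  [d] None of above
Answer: c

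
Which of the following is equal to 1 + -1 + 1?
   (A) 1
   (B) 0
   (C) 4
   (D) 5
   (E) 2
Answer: A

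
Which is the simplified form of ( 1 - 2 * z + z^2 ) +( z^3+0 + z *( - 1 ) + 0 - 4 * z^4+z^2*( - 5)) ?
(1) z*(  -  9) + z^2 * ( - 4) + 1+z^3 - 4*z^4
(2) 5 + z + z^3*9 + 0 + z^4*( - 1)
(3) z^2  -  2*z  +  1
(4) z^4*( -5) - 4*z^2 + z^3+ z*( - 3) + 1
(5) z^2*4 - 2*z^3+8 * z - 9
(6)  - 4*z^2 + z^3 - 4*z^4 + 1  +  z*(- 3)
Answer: 6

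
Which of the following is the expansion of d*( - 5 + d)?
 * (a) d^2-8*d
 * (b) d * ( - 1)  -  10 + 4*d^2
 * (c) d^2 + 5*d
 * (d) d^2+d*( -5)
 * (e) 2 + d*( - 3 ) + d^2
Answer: d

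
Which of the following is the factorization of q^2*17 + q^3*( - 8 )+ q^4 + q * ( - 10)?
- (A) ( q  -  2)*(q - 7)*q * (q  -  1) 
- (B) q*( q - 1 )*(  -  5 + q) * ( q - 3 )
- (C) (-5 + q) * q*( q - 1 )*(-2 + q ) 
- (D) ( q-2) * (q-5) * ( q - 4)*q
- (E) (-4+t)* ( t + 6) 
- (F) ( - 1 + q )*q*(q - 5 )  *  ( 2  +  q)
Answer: C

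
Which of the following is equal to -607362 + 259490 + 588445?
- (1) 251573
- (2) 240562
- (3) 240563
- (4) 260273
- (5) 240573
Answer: 5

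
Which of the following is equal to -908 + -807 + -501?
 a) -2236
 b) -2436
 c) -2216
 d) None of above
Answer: c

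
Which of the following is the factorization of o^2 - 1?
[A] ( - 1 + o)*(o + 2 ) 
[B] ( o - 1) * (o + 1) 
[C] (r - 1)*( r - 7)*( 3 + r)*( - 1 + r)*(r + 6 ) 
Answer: B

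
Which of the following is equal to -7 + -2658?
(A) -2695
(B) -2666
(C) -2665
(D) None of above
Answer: C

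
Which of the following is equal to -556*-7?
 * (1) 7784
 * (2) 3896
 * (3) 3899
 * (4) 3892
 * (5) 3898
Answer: 4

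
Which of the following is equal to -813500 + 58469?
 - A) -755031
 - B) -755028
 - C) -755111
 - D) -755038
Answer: A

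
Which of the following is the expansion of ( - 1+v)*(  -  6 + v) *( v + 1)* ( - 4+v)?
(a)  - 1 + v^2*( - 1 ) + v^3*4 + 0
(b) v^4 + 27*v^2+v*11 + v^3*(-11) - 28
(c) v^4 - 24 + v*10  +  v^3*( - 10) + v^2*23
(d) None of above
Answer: c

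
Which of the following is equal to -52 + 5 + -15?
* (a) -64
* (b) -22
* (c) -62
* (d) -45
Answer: c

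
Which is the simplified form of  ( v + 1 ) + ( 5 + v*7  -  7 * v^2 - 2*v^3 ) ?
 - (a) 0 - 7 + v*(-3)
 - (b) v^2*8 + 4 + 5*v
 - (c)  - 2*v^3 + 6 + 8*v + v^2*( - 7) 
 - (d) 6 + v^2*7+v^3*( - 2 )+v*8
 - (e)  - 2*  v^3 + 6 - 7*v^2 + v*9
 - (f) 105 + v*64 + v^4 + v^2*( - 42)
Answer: c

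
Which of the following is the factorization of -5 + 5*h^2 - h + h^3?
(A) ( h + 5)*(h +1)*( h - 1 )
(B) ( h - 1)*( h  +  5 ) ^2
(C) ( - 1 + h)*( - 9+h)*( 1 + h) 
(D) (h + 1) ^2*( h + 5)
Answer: A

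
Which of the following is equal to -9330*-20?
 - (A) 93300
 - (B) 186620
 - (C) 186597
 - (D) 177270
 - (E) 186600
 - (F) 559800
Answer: E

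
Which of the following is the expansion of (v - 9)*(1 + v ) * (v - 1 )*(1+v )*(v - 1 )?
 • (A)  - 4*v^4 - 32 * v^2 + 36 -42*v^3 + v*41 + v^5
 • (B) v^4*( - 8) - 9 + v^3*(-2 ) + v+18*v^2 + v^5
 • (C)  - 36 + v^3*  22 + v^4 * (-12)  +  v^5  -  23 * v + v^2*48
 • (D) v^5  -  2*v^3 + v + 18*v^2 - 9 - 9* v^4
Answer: D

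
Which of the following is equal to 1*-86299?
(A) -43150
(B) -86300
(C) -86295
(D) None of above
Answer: D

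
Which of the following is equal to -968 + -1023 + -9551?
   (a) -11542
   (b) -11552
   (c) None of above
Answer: a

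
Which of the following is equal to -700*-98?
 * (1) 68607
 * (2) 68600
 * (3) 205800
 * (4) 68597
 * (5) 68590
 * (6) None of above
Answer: 2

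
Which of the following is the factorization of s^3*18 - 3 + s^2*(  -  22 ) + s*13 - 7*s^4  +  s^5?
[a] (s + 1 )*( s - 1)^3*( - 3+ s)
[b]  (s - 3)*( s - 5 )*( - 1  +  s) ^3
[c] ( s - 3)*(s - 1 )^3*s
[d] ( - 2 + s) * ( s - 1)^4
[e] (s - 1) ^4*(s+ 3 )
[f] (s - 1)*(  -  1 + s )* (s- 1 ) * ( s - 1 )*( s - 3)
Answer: f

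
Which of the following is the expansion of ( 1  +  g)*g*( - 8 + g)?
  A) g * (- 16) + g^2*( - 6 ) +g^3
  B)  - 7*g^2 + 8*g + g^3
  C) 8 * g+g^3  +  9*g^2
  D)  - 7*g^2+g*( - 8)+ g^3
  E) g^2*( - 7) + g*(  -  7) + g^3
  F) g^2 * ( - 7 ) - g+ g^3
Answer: D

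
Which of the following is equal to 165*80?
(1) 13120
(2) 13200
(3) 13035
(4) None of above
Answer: 2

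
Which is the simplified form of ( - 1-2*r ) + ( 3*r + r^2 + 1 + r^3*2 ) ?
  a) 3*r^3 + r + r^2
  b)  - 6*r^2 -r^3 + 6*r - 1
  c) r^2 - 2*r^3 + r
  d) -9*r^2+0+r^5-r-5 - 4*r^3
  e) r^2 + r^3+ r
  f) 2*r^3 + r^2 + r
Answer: f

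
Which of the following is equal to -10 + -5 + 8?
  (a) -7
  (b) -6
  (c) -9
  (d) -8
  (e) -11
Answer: a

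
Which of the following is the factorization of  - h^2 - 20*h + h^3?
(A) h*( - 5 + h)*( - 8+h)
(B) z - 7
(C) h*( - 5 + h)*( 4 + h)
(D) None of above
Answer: C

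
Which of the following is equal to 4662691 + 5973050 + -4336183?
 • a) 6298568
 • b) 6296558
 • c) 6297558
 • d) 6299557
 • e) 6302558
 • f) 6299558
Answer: f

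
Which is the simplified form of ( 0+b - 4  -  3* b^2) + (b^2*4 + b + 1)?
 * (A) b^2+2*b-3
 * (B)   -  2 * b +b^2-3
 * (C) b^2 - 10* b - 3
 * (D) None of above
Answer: A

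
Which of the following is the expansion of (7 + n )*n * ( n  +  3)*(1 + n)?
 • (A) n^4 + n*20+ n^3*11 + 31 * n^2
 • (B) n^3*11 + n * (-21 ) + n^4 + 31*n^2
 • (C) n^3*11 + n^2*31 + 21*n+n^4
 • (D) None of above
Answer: C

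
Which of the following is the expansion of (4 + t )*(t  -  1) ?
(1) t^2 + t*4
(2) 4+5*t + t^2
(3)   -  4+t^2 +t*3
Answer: 3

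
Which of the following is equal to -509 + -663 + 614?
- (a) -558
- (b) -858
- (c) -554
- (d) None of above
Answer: a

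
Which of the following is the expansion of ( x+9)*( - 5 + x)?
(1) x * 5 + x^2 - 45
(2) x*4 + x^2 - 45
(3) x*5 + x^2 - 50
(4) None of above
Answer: 2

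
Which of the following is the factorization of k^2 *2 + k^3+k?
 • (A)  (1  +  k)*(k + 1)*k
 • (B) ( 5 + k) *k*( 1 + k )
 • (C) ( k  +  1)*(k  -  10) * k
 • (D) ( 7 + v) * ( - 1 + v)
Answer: A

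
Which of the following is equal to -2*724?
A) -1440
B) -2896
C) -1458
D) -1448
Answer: D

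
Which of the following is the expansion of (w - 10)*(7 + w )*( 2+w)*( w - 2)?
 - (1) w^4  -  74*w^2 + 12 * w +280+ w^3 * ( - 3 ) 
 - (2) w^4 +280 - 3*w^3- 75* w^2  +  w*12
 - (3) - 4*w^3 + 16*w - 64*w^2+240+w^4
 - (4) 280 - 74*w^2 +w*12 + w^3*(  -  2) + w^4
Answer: 1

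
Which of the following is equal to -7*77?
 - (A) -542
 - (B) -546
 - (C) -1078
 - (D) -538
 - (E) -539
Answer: E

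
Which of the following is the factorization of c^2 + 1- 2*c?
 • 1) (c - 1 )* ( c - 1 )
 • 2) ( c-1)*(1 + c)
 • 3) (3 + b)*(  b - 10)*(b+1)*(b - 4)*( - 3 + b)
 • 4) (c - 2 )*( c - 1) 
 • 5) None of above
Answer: 1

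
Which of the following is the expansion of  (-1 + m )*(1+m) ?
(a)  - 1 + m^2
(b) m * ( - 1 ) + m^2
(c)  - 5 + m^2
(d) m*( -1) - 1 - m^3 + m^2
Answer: a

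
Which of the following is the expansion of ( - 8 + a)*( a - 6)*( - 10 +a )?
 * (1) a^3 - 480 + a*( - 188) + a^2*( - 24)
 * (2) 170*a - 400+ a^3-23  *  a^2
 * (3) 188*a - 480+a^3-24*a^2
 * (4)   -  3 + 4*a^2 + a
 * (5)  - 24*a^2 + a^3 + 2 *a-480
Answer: 3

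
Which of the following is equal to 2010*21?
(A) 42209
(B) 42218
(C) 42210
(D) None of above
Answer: C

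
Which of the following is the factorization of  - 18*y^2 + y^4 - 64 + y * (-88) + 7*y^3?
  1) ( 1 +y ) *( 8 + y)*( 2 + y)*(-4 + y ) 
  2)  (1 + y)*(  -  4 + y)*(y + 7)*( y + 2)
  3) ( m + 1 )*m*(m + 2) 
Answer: 1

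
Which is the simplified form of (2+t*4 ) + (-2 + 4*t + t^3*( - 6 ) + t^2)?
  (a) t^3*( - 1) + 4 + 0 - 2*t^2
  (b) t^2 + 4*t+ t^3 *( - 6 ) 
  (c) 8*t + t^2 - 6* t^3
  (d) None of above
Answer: c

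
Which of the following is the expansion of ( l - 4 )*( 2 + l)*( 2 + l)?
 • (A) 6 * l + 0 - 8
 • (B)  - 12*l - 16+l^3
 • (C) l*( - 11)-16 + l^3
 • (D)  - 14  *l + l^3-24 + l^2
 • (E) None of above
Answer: B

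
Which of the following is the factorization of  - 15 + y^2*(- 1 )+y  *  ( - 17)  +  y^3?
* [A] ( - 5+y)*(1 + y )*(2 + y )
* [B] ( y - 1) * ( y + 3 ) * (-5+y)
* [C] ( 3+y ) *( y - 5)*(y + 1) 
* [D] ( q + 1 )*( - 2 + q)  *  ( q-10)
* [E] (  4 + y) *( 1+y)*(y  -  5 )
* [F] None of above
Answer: C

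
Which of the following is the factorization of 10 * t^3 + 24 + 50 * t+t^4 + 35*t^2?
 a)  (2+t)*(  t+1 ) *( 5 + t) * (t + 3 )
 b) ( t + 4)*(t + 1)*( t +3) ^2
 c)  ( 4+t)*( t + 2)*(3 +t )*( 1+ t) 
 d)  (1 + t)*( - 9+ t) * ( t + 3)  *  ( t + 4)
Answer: c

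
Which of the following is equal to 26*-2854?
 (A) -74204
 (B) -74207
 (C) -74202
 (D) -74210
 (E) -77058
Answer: A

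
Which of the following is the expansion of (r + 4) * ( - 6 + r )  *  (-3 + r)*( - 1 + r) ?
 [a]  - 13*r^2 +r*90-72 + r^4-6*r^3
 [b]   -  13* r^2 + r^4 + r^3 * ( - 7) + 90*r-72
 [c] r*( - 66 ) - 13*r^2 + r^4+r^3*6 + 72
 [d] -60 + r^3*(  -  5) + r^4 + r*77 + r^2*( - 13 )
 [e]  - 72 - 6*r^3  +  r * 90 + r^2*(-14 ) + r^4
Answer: a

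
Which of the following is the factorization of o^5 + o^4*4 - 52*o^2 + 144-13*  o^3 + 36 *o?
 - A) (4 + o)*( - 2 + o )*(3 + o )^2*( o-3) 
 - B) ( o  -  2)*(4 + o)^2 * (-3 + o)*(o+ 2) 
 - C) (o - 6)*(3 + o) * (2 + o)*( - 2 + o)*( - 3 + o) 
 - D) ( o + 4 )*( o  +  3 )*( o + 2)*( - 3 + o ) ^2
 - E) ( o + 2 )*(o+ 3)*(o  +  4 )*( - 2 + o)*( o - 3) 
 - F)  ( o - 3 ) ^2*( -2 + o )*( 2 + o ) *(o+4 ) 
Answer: E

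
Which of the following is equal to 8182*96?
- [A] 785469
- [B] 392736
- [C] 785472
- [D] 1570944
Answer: C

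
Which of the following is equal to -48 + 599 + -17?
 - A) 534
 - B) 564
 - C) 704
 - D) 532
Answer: A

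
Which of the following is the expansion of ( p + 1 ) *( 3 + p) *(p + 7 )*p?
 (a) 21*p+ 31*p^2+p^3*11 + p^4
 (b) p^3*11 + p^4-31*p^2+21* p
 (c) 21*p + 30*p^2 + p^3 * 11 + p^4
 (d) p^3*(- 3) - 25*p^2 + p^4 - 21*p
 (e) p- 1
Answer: a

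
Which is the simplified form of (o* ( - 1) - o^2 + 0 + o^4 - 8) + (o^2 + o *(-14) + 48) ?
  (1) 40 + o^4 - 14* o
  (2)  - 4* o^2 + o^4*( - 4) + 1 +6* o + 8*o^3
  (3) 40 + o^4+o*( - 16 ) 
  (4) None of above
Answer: 4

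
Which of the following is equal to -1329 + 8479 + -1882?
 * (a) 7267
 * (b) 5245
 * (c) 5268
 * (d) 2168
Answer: c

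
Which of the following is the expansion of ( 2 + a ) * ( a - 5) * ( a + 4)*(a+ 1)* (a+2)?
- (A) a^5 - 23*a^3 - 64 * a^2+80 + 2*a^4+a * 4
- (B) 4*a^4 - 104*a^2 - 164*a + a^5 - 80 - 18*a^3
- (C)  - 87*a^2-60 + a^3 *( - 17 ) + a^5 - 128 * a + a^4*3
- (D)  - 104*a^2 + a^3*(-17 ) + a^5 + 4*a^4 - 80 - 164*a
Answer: D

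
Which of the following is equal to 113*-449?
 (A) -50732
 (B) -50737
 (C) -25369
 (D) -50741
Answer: B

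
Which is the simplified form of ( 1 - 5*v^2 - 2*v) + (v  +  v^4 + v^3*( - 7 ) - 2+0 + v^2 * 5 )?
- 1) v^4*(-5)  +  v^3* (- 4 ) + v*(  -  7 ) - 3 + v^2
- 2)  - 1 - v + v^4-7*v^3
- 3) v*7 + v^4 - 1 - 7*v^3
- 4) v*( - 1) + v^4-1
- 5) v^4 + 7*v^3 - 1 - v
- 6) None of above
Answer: 2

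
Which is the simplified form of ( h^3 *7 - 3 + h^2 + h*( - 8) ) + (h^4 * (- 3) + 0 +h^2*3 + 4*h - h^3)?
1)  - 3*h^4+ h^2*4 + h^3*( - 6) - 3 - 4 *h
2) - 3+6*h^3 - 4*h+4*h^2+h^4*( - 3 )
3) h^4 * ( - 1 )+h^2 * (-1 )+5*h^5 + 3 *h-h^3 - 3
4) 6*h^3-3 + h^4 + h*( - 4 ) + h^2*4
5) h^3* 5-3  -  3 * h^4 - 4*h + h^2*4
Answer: 2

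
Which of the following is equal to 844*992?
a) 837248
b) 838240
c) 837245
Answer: a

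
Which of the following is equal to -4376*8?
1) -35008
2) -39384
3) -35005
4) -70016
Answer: 1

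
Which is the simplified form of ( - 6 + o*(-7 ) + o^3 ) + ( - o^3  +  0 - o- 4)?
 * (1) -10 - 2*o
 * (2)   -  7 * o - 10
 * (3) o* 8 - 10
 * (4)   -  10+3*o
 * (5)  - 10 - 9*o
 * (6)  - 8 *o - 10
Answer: 6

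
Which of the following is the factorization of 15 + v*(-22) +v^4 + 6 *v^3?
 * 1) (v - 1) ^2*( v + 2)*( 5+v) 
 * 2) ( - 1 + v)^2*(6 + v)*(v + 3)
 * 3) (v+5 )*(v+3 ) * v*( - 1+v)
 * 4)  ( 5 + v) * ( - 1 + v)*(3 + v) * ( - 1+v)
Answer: 4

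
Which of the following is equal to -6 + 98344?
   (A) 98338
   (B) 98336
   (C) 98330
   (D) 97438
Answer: A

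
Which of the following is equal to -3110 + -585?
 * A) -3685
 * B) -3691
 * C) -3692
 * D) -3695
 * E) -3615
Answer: D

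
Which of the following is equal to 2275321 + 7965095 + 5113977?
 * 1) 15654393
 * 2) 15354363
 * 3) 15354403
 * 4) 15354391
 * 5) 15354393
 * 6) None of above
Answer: 5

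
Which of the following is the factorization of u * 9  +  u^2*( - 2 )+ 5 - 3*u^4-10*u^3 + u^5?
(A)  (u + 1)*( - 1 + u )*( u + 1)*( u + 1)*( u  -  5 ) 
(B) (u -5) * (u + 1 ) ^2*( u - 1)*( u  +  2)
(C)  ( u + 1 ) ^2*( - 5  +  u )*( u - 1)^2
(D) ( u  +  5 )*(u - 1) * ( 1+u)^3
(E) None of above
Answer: A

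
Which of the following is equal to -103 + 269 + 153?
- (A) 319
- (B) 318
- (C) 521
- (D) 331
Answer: A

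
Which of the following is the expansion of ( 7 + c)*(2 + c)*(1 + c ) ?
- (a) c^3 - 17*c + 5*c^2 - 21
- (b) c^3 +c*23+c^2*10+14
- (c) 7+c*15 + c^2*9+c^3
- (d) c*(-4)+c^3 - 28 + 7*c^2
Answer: b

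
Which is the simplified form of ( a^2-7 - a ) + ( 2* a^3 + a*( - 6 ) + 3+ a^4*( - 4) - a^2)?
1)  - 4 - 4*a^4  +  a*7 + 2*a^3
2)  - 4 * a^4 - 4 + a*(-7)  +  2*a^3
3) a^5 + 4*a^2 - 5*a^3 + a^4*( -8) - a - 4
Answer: 2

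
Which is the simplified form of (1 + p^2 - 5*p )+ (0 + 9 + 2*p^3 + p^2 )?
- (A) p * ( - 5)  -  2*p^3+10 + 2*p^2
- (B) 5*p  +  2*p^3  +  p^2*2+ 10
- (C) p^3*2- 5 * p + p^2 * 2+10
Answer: C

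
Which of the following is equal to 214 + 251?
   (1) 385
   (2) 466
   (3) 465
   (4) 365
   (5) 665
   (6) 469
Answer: 3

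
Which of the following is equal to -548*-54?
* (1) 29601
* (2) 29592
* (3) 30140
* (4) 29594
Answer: 2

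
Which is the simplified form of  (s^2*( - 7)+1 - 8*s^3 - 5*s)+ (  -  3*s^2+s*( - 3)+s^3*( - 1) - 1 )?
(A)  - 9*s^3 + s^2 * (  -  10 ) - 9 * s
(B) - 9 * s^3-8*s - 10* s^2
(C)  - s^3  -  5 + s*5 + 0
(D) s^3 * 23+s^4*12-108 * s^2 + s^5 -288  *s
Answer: B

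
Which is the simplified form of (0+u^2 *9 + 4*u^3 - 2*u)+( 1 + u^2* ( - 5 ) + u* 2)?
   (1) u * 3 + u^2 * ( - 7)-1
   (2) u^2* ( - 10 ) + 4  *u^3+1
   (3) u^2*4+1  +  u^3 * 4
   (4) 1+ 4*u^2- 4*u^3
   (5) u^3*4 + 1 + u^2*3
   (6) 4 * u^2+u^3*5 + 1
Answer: 3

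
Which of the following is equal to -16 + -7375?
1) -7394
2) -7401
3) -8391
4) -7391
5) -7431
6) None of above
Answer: 4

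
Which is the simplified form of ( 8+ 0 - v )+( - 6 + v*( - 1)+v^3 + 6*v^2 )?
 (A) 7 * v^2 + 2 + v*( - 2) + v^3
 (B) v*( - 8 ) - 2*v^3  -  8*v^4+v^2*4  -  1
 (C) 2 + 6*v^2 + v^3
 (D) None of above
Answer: D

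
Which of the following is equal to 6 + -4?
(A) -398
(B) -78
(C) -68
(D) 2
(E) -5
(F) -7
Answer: D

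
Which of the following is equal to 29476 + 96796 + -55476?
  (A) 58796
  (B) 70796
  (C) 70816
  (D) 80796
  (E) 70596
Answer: B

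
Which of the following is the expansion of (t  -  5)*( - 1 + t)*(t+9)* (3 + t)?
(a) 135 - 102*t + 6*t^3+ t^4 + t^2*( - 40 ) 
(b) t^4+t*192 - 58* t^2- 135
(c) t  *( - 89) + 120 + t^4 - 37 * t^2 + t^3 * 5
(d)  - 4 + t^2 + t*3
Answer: a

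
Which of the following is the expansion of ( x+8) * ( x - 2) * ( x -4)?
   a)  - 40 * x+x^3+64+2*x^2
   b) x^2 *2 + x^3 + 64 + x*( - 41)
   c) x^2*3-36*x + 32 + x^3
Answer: a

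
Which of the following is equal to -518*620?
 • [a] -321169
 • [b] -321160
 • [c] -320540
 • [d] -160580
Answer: b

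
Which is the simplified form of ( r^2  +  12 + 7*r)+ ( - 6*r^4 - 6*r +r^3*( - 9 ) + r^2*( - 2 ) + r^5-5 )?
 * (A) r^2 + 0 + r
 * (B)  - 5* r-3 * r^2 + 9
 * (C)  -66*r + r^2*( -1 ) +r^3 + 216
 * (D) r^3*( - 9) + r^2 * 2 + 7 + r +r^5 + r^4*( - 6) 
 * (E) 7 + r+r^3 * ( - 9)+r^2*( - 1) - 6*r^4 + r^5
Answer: E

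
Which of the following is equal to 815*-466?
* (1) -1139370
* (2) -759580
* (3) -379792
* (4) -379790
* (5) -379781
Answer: 4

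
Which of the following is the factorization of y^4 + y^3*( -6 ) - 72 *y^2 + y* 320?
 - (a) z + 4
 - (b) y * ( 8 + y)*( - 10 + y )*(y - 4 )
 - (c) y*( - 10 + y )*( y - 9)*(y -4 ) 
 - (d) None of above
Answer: b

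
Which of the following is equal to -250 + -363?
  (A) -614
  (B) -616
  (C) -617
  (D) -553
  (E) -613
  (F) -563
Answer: E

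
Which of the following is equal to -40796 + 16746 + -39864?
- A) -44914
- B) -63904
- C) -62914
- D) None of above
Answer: D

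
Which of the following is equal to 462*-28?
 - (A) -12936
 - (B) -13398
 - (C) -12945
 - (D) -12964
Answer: A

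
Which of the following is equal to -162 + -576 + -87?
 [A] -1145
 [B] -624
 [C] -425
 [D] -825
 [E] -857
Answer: D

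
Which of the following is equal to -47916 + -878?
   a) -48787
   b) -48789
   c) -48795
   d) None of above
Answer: d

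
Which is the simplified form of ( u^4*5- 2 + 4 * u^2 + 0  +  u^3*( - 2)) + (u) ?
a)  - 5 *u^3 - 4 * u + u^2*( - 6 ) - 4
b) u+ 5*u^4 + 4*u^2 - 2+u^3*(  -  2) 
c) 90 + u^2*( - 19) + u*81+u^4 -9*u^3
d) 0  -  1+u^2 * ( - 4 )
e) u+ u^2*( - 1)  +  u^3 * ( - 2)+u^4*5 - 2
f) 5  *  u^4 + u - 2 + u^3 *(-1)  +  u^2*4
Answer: b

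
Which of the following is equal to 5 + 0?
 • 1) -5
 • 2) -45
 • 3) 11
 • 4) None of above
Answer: 4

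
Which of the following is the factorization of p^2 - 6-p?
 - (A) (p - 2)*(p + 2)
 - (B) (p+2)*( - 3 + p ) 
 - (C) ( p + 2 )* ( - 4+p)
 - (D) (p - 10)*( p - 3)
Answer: B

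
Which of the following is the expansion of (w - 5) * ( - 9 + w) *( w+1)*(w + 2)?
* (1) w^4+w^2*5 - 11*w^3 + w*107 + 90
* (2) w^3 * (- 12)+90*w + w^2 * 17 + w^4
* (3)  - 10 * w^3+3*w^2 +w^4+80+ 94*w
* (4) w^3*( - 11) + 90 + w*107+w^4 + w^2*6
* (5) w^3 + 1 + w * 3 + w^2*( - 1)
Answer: 1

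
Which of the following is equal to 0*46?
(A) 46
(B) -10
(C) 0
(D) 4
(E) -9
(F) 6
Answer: C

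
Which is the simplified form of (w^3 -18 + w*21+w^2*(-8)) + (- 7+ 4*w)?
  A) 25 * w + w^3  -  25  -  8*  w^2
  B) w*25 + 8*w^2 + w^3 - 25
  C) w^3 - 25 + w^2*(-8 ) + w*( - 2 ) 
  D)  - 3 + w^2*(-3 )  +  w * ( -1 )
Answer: A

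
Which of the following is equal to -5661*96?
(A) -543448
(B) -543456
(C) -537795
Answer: B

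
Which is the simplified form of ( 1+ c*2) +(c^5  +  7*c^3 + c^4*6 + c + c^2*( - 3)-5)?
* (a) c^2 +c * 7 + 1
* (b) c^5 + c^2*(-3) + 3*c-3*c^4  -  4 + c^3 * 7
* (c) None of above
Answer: c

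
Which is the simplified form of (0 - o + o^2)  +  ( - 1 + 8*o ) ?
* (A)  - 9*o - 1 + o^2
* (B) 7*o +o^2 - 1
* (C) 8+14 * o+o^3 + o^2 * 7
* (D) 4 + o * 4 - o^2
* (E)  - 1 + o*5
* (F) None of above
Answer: B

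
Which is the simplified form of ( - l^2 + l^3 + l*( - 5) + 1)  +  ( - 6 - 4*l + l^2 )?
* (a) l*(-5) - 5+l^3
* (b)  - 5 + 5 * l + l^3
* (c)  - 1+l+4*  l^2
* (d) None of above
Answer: d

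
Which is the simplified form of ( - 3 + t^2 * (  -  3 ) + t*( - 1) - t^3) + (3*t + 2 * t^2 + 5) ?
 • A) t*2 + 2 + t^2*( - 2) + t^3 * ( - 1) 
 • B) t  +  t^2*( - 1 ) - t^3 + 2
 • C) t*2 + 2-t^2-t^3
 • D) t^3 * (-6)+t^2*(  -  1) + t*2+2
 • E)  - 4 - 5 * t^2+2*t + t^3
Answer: C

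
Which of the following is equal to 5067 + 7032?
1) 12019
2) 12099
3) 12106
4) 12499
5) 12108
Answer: 2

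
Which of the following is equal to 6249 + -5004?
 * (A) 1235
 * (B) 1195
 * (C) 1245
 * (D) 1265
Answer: C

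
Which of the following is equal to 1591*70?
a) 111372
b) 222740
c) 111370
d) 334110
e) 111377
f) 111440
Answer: c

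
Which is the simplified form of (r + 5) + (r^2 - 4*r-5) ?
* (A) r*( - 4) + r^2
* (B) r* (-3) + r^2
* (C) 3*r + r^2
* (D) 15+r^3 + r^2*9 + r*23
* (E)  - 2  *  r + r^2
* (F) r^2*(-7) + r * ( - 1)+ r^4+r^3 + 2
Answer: B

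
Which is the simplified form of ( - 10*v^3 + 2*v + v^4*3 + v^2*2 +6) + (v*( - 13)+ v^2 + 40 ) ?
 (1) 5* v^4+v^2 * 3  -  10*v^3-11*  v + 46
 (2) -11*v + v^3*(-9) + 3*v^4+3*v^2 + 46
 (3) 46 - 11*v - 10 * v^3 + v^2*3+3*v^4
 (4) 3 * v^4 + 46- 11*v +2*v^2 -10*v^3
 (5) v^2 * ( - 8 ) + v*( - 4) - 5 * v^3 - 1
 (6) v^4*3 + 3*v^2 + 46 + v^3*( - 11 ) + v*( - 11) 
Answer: 3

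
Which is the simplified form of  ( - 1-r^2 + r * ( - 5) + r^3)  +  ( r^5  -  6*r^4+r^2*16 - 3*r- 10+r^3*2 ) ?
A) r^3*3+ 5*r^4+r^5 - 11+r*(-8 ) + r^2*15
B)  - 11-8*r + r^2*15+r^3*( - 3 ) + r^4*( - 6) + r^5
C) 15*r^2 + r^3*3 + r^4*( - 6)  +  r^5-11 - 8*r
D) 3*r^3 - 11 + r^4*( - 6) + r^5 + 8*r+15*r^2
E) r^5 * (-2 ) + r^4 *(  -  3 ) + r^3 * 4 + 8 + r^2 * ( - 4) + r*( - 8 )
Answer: C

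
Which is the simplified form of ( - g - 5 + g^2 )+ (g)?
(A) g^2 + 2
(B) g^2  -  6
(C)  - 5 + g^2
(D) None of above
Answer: C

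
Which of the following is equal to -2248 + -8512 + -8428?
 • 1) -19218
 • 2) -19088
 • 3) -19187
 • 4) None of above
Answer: 4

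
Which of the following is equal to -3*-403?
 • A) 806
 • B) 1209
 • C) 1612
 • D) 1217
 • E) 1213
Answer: B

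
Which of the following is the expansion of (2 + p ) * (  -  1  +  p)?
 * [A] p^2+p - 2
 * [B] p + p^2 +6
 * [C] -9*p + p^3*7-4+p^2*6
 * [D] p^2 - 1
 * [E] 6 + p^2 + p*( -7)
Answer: A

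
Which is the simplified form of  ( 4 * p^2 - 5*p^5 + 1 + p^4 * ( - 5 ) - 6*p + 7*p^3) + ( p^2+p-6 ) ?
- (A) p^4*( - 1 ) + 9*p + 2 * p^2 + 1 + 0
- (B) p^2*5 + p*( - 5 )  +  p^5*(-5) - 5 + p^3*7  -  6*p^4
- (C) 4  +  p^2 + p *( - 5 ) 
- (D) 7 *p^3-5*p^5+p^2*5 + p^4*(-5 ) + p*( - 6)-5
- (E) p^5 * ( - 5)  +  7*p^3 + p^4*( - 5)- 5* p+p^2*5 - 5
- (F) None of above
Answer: E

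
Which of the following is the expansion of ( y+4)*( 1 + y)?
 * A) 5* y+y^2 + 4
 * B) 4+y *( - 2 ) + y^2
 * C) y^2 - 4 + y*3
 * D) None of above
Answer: A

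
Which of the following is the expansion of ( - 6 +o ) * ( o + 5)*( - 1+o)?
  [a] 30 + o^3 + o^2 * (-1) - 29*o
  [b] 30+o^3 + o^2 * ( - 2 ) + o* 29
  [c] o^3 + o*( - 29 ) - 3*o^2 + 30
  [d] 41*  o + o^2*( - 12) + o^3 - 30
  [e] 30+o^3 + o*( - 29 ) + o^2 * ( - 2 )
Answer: e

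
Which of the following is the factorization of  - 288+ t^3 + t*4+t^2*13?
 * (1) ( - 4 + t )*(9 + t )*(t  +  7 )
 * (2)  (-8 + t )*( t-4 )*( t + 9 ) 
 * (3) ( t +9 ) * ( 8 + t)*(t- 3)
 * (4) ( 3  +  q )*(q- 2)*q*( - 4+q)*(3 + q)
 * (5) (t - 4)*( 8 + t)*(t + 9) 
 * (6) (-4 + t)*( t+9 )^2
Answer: 5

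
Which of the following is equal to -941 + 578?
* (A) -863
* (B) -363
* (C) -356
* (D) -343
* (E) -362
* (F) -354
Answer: B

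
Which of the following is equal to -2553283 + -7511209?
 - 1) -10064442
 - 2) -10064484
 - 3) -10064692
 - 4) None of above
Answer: 4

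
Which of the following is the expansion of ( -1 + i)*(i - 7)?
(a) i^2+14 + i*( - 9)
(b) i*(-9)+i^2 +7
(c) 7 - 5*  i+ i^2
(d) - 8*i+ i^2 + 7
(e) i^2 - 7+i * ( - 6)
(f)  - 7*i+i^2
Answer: d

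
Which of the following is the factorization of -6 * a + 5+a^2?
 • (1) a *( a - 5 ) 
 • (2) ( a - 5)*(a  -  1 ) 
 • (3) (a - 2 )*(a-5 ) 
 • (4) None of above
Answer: 2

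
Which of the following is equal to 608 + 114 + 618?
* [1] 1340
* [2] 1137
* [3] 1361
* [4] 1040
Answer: 1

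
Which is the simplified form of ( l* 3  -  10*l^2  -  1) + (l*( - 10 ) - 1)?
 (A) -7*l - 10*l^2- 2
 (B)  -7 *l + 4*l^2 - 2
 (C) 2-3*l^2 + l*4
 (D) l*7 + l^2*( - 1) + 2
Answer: A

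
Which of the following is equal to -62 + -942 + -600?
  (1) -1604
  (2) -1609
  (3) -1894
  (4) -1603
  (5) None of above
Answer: 1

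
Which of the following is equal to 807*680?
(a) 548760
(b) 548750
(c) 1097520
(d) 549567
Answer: a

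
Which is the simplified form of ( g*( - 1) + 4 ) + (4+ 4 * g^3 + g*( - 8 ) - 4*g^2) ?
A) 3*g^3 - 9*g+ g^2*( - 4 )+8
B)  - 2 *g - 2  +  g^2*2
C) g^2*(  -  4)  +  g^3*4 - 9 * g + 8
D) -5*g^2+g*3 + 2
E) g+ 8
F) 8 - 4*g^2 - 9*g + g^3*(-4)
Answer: C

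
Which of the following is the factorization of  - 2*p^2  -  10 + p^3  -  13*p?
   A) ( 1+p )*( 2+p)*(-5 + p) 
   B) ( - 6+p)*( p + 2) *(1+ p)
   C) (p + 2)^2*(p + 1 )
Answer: A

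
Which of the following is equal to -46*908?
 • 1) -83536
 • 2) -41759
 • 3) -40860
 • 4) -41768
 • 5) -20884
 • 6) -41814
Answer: 4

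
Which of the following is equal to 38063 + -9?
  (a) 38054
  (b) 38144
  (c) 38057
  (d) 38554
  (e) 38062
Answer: a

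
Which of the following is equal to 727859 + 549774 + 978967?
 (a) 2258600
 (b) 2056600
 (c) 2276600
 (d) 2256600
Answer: d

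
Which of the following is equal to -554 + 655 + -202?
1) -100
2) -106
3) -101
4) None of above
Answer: 3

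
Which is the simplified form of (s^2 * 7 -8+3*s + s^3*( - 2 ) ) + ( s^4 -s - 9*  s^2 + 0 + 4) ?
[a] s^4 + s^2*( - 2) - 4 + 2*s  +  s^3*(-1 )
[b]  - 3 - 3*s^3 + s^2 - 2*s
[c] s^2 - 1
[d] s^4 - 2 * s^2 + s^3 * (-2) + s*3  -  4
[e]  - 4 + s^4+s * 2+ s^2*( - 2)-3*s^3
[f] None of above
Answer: f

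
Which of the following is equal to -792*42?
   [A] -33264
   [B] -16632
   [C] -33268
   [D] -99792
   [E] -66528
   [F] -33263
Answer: A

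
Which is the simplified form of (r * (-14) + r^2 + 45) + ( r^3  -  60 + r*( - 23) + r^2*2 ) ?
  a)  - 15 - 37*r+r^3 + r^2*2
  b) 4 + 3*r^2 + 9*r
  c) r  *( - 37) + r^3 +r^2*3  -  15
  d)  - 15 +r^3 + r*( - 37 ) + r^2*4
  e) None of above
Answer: c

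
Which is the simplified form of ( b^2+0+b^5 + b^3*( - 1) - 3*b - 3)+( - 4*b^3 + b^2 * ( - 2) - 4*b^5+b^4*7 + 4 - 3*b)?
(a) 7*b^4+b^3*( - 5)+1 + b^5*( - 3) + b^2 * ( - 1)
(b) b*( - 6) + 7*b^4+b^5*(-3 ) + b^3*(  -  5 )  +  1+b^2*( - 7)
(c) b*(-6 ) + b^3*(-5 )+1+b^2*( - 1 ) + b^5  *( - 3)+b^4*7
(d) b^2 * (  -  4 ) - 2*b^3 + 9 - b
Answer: c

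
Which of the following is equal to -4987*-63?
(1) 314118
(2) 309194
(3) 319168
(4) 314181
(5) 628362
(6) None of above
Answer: 4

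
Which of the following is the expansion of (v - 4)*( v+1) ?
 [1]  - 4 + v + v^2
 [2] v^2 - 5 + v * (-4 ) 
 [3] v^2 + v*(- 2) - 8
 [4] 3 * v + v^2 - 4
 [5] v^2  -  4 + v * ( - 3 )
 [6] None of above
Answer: 5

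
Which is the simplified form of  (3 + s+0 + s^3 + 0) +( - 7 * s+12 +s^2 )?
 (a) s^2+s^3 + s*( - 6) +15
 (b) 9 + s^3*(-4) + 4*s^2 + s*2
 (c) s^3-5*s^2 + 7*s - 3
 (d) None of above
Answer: a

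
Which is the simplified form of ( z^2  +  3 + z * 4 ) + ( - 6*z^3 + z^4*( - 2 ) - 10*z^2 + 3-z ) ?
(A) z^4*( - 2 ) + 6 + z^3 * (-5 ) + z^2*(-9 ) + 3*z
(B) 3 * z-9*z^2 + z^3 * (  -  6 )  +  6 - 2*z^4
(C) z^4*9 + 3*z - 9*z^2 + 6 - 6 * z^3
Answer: B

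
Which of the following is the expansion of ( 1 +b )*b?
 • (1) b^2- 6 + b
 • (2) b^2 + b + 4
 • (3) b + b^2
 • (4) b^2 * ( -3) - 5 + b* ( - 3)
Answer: 3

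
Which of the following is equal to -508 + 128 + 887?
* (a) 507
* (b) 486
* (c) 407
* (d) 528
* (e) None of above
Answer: a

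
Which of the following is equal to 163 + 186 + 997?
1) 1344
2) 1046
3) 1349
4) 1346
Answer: 4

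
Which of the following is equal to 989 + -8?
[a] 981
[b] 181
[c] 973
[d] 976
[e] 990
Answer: a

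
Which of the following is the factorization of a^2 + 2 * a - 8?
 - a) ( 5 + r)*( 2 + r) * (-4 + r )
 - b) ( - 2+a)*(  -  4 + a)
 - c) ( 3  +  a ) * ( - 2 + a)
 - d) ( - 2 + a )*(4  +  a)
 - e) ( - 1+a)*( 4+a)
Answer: d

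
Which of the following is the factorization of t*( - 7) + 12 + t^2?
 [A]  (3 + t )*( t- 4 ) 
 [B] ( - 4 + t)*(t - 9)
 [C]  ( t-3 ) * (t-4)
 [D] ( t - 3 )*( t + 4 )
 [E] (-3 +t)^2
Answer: C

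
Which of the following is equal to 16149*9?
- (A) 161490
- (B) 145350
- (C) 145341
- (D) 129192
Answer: C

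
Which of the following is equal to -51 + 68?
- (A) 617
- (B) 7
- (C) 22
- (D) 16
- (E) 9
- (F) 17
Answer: F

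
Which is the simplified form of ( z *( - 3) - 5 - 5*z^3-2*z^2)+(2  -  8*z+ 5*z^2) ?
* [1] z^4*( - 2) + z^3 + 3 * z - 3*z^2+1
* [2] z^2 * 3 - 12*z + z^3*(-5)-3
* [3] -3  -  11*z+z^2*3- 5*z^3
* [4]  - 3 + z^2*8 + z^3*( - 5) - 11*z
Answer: 3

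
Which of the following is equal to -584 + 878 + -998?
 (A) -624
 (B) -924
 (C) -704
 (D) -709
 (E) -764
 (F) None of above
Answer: C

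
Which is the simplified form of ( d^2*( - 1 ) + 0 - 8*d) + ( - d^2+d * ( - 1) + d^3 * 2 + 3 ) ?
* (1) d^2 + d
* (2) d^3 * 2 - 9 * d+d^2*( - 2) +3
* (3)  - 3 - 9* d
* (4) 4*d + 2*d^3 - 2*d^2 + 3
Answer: 2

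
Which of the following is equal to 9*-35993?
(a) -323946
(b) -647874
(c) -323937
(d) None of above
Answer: c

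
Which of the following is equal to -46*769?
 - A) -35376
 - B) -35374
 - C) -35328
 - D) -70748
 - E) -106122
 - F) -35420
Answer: B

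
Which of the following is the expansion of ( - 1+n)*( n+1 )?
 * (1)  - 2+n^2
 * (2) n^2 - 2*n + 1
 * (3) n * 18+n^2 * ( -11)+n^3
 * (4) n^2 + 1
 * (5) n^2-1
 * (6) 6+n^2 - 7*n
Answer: 5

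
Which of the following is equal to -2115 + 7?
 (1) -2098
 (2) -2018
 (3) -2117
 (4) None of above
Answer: 4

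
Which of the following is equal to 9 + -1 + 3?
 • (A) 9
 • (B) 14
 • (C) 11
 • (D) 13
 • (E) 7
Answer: C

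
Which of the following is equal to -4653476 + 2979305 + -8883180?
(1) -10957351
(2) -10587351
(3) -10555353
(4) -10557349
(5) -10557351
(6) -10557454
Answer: 5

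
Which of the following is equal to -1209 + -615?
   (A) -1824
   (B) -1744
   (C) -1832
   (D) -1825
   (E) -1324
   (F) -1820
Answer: A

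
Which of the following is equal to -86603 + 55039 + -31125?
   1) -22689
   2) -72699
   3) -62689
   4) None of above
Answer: 3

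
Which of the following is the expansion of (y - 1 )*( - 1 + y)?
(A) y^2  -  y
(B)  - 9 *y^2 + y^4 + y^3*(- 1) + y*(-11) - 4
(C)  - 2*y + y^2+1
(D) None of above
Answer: C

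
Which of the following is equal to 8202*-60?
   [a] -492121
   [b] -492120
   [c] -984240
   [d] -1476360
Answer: b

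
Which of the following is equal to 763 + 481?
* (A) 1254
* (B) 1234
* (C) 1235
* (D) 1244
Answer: D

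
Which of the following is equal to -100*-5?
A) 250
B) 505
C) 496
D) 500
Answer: D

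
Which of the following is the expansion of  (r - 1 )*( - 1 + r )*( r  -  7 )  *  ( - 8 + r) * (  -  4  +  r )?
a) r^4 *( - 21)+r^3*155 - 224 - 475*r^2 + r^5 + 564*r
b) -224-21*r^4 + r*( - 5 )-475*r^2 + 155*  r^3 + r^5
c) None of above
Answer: a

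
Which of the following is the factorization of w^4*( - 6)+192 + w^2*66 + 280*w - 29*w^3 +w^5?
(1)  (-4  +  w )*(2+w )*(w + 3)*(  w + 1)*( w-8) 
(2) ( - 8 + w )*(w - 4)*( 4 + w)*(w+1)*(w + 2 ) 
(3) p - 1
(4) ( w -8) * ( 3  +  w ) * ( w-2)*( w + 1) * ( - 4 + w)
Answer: 1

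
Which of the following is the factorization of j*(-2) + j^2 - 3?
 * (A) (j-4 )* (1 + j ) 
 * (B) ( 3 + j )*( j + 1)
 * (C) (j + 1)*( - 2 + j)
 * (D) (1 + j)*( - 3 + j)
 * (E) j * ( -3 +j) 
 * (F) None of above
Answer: D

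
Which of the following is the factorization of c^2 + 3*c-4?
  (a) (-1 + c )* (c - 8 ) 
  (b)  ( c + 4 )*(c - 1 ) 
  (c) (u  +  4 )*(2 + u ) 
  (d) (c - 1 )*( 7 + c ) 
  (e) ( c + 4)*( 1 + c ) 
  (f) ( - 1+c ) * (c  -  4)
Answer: b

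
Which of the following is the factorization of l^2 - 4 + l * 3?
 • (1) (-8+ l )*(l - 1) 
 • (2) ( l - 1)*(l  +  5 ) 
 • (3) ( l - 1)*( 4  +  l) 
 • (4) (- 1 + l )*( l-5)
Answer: 3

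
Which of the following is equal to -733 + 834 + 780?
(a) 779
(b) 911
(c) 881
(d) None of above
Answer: c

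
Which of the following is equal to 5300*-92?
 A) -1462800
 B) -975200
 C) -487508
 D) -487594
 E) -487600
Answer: E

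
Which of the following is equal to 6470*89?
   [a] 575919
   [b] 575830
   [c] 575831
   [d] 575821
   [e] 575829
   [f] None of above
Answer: b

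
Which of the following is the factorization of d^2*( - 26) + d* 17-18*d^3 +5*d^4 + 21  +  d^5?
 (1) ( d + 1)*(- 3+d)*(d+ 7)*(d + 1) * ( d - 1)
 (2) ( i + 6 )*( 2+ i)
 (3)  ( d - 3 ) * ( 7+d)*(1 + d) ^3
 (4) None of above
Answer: 1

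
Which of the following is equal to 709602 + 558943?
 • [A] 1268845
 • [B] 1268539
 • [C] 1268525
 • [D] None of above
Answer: D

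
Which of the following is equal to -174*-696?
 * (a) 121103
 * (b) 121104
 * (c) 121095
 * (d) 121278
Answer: b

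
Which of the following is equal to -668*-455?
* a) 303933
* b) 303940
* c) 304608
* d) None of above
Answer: b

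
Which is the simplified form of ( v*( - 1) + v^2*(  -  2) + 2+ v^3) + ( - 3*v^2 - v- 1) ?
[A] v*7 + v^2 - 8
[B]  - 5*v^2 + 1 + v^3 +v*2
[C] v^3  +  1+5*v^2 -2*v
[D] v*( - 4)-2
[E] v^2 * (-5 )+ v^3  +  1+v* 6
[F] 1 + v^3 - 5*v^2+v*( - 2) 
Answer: F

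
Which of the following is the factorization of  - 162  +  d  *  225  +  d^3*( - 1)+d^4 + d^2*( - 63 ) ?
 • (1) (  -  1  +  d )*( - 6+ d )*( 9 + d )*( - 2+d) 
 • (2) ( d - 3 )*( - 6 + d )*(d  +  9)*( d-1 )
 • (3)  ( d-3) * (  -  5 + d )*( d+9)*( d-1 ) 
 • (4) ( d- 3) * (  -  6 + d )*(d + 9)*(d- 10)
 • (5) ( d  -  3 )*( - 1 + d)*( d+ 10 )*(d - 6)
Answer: 2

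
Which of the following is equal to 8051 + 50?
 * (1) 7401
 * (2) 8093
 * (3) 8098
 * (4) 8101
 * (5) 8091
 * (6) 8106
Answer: 4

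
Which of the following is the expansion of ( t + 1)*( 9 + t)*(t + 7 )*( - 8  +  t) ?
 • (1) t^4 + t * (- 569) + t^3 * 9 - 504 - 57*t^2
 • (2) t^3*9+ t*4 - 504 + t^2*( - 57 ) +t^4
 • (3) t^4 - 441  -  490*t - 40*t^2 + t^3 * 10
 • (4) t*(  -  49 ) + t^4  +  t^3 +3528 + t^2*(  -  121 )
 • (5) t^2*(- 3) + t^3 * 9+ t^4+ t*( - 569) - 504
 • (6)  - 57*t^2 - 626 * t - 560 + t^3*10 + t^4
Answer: 1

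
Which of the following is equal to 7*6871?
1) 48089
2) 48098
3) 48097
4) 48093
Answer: 3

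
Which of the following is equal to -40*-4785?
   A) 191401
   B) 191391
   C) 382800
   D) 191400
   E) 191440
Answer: D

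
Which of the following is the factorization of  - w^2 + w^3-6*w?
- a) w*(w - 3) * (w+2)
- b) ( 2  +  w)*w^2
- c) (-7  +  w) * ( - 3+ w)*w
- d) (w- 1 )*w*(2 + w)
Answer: a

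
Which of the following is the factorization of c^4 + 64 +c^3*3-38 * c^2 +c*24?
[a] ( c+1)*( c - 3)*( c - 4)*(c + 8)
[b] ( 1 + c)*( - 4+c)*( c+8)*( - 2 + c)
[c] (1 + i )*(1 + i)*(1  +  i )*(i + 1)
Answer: b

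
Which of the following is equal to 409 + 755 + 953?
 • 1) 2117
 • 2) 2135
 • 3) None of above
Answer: 1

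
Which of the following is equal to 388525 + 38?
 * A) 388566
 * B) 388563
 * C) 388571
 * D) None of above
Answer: B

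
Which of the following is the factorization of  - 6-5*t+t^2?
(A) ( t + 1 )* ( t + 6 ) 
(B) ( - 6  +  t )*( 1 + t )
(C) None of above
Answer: B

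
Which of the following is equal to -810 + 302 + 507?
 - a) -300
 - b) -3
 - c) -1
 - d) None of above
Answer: c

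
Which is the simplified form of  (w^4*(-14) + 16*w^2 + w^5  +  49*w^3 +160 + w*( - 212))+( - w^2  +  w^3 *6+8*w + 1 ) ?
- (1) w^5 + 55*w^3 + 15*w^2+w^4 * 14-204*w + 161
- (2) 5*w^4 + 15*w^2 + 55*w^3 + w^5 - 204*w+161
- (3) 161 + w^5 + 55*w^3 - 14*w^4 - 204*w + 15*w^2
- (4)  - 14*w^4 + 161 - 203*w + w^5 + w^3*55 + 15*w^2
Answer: 3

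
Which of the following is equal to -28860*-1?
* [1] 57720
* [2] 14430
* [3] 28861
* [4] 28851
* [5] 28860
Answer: 5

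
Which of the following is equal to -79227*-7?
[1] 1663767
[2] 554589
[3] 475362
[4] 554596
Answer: 2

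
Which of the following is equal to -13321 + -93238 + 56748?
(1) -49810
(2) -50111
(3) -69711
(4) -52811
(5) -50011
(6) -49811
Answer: 6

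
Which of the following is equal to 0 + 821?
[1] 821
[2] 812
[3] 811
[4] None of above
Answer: 1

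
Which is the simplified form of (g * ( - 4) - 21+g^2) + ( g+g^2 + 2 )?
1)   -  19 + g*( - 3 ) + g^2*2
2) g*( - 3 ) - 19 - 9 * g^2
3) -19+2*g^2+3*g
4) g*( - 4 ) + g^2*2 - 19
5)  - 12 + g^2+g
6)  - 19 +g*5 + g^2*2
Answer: 1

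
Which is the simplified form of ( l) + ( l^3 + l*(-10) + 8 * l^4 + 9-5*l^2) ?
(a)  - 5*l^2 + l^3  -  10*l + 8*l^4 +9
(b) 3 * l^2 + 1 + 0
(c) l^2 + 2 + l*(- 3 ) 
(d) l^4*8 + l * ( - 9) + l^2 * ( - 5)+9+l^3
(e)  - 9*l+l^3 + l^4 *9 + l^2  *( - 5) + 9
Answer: d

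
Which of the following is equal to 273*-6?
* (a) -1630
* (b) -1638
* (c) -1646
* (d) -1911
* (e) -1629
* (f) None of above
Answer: b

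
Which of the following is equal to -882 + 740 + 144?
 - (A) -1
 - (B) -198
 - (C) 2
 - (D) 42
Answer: C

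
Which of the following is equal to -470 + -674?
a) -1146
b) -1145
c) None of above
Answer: c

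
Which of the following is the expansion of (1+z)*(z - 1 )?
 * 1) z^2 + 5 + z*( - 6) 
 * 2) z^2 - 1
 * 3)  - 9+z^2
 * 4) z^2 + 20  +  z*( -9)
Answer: 2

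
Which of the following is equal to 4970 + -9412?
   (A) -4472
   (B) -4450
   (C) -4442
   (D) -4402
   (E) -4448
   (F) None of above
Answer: C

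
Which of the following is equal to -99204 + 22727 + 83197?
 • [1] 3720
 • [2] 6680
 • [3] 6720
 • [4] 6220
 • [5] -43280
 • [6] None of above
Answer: 3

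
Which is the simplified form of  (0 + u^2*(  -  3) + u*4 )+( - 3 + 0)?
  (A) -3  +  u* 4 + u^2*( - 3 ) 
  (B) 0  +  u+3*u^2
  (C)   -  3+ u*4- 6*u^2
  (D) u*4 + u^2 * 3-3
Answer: A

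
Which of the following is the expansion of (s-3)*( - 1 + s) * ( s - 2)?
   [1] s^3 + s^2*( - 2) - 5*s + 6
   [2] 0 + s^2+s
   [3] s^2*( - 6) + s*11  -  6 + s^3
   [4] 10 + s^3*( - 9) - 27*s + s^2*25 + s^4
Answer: 3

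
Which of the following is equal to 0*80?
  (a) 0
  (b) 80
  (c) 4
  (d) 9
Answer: a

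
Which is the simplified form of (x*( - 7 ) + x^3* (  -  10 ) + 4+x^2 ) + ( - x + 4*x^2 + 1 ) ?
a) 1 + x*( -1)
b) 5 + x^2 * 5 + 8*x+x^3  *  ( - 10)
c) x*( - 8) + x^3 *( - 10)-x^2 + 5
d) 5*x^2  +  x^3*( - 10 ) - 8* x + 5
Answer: d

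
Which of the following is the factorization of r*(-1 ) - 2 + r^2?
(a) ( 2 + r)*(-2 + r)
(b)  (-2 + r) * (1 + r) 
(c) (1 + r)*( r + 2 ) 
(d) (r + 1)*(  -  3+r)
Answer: b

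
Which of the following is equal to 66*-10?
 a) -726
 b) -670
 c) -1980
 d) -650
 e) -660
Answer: e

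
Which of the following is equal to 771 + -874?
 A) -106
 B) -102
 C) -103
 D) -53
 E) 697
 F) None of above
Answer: C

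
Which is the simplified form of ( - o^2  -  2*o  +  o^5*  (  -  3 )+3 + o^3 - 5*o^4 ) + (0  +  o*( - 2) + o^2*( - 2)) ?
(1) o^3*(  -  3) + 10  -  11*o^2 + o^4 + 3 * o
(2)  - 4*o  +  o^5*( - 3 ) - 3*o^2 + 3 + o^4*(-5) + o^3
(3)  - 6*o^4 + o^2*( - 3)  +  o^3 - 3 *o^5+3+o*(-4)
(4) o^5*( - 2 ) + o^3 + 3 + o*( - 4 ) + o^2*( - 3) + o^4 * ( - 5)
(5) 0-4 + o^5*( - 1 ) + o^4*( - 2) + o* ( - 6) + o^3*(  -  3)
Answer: 2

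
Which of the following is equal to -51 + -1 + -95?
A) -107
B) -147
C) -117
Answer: B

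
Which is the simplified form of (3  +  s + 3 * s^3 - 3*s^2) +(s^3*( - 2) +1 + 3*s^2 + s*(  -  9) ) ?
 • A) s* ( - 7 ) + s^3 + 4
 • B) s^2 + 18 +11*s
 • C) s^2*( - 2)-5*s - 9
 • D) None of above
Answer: D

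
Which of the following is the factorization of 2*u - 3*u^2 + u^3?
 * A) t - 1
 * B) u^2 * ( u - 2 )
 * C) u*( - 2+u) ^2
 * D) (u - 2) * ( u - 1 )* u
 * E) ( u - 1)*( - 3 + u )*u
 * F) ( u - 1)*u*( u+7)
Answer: D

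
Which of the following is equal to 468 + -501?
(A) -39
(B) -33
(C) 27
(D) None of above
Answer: B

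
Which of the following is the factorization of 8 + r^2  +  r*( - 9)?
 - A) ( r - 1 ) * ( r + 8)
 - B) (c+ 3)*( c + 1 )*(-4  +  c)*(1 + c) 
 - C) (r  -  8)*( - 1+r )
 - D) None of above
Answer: C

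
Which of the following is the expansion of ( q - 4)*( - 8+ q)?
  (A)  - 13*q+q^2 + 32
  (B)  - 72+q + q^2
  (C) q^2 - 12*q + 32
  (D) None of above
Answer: C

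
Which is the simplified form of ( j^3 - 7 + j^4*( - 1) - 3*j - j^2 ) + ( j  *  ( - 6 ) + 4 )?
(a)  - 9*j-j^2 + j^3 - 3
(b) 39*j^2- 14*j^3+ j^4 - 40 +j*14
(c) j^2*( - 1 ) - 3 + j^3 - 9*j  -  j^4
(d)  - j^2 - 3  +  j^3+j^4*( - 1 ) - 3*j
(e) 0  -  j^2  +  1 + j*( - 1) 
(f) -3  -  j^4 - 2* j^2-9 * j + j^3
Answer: c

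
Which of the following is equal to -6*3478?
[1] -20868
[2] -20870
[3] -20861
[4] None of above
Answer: 1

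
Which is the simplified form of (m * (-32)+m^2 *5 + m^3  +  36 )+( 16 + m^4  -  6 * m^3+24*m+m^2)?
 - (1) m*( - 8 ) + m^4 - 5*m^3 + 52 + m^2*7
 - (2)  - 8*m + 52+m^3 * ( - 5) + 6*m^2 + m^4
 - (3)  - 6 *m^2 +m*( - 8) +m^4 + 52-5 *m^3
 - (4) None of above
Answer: 2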